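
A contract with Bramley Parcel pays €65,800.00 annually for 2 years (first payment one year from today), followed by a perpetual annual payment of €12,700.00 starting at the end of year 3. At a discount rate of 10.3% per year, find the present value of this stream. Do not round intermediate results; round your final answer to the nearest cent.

€215088.31

PV of 2-year annuity: €65,800.00 × [1 − (1+0.103)^−2] / 0.103 = 113740.24029
Perpetuity value at year 2: €12,700.00 / 0.103 = 123300.97087
PV of perpetuity: 123300.97087 / (1+0.103)^2 = 101348.06735
Total PV = 113740.24029 + 101348.06735 = 215088.30764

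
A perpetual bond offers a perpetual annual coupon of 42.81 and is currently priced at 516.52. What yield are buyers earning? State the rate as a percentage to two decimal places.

P = C/r ⇒ r = C/P = 42.81/516.52 = 0.082882

8.29%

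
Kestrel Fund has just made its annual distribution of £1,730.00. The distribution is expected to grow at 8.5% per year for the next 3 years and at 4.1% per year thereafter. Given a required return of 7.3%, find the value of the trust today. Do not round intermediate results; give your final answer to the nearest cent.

D_1 = 1877.05000
D_2 = 2036.59925
D_3 = 2209.71019
Terminal value at year 3: TV = D_3×(1+g_2)/(r−g_2) = 2300.30830/0.032 = 71884.63450
P_0 = D_1/(1+r)^1 + D_2/(1+r)^2 + D_3/(1+r)^3 + TV/(1+r)^3
    = 1749.34762 + 1768.91162 + 1788.69442 + 58188.46530 = 63495.41896

£63495.42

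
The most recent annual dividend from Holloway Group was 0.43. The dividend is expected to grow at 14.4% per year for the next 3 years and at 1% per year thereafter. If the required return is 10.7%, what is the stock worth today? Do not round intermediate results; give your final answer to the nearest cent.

D_1 = 0.49192
D_2 = 0.56276
D_3 = 0.64379
Terminal value at year 3: TV = D_3×(1+g_2)/(r−g_2) = 0.65023/0.097 = 6.70342
P_0 = D_1/(1+r)^1 + D_2/(1+r)^2 + D_3/(1+r)^3 + TV/(1+r)^3
    = 0.44437 + 0.45922 + 0.47457 + 4.94144 = 6.31961

6.32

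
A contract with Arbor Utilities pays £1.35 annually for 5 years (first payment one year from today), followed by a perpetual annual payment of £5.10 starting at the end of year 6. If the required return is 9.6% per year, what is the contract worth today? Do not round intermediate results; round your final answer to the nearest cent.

£38.76

PV of 5-year annuity: £1.35 × [1 − (1+0.096)^−5] / 0.096 = 5.17029
Perpetuity value at year 5: £5.10 / 0.096 = 53.12500
PV of perpetuity: 53.12500 / (1+0.096)^5 = 33.59280
Total PV = 5.17029 + 33.59280 = 38.76309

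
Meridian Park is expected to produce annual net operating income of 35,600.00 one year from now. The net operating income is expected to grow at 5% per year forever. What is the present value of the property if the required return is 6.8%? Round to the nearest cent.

Growing perpetuity: P = D₁ / (r − g) = 35,600.0000 / (0.068 − 0.05) = 1,977,777.78

1977777.78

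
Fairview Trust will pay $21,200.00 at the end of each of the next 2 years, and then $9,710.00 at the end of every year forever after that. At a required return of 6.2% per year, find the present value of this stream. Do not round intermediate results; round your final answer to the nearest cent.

$177619.69

PV of 2-year annuity: $21,200.00 × [1 − (1+0.062)^−2] / 0.062 = 38759.26103
Perpetuity value at year 2: $9,710.00 / 0.062 = 156612.90323
PV of perpetuity: 156612.90323 / (1+0.062)^2 = 138860.43037
Total PV = 38759.26103 + 138860.43037 = 177619.69140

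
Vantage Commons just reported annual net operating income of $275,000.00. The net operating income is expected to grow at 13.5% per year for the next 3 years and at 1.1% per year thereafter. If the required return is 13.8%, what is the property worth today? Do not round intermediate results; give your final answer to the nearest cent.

D_1 = 312125.00000
D_2 = 354261.87500
D_3 = 402087.22813
Terminal value at year 3: TV = D_3×(1+g_2)/(r−g_2) = 406510.18763/0.127 = 3200867.61917
P_0 = D_1/(1+r)^1 + D_2/(1+r)^2 + D_3/(1+r)^3 + TV/(1+r)^3
    = 274275.04394 + 273551.99901 + 272830.86017 + 2171905.50890 = 2992563.41201

$2992563.41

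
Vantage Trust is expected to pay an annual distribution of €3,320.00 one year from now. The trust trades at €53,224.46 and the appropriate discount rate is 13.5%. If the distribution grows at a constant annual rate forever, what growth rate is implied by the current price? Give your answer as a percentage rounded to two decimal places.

P = D₁/(r−g) ⇒ g = r − D₁/P = 0.135 − €3,320.00/€53,224.46 = 0.072623

7.26%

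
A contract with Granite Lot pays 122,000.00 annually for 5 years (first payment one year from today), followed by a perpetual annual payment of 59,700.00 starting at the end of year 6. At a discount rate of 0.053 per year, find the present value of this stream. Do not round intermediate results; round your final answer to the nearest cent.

1393919.26

PV of 5-year annuity: 122,000.00 × [1 − (1+0.053)^−5] / 0.053 = 523844.42518
Perpetuity value at year 5: 59,700.00 / 0.053 = 1126415.09434
PV of perpetuity: 1126415.09434 / (1+0.053)^5 = 870074.83054
Total PV = 523844.42518 + 870074.83054 = 1393919.25572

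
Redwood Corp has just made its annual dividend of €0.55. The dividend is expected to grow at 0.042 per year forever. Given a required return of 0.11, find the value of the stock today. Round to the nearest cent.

D₁ = D₀ × (1 + g) = €0.55 × 1.042 = €0.5731
Growing perpetuity: P = D₁ / (r − g) = €0.5731 / (0.11 − 0.042) = €8.43

€8.43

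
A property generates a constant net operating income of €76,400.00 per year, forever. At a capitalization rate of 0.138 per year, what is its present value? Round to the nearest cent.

€553623.19

Level perpetuity: PV = C / r = €76,400.00 / 0.138 = €553,623.19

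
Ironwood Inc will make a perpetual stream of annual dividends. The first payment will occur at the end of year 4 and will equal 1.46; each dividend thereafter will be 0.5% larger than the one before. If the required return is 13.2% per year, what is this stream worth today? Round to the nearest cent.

7.93

Value at end of year 3: C₁ / (r − g) = 1.46 / (0.132 − 0.005) = 11.4961
Discount to today: PV = 11.4961 / (1 + 0.132)^3 = 11.4961 / 1.450572 = 7.93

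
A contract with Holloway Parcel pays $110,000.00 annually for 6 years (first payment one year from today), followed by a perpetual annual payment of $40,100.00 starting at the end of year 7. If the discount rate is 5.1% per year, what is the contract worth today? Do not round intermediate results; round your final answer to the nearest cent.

$1139933.58

PV of 6-year annuity: $110,000.00 × [1 − (1+0.051)^−6] / 0.051 = 556545.02963
Perpetuity value at year 6: $40,100.00 / 0.051 = 786274.50980
PV of perpetuity: 786274.50980 / (1+0.051)^6 = 583388.54900
Total PV = 556545.02963 + 583388.54900 = 1139933.57863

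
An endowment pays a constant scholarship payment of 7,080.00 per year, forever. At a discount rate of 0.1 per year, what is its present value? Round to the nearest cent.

70800.00

Level perpetuity: PV = C / r = 7,080.00 / 0.1 = 70,800.00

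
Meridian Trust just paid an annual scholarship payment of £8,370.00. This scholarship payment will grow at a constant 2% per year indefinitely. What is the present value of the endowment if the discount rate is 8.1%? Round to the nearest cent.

D₁ = D₀ × (1 + g) = £8,370.00 × 1.02 = £8,537.4000
Growing perpetuity: P = D₁ / (r − g) = £8,537.4000 / (0.081 − 0.02) = £139,957.38

£139957.38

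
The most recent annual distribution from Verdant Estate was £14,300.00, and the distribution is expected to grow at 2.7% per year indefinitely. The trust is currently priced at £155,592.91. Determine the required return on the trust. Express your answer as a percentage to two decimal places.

12.14%

D₁ = £14,300.00 × 1.027 = £14,686.1000
P = D₁/(r − g) ⇒ r = D₁/P + g = £14,686.1000/£155,592.91 + 0.027 = 0.094388 + 0.027 = 0.121388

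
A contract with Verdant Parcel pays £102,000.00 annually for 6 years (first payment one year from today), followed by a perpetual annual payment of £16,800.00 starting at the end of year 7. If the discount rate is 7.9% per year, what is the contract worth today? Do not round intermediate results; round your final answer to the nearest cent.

PV of 6-year annuity: £102,000.00 × [1 − (1+0.079)^−6] / 0.079 = 472967.61793
Perpetuity value at year 6: £16,800.00 / 0.079 = 212658.22785
PV of perpetuity: 212658.22785 / (1+0.079)^6 = 134757.67901
Total PV = 472967.61793 + 134757.67901 = 607725.29694

£607725.30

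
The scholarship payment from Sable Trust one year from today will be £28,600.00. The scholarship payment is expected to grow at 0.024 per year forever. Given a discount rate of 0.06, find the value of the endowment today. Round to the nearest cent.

Growing perpetuity: P = D₁ / (r − g) = £28,600.0000 / (0.06 − 0.024) = £794,444.44

£794444.44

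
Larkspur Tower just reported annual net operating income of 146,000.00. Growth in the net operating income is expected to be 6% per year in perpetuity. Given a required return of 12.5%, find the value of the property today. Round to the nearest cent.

2380923.08

D₁ = D₀ × (1 + g) = 146,000.00 × 1.06 = 154,760.0000
Growing perpetuity: P = D₁ / (r − g) = 154,760.0000 / (0.125 − 0.06) = 2,380,923.08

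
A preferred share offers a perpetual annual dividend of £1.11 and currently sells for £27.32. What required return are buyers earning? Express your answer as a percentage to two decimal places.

4.06%

P = C/r ⇒ r = C/P = £1.11/£27.32 = 0.040630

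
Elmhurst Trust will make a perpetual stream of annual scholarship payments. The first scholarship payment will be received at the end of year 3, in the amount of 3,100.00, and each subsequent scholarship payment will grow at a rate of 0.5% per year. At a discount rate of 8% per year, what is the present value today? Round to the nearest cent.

35436.67

Value at end of year 2: C₁ / (r − g) = 3,100.00 / (0.08 − 0.005) = 41,333.3333
Discount to today: PV = 41,333.3333 / (1 + 0.08)^2 = 41,333.3333 / 1.166400 = 35,436.67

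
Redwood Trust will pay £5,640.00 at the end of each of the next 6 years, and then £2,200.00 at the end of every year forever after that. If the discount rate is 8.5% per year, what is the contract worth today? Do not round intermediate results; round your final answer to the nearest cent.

£41546.69

PV of 6-year annuity: £5,640.00 × [1 − (1+0.085)^−6] / 0.085 = 25682.23164
Perpetuity value at year 6: £2,200.00 / 0.085 = 25882.35294
PV of perpetuity: 25882.35294 / (1+0.085)^6 = 15864.46117
Total PV = 25682.23164 + 15864.46117 = 41546.69280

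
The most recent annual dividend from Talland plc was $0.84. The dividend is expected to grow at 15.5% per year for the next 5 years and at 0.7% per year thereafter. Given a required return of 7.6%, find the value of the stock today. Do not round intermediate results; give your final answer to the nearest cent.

$22.69

D_1 = 0.97020
D_2 = 1.12058
D_3 = 1.29427
D_4 = 1.49488
D_5 = 1.72659
Terminal value at year 5: TV = D_5×(1+g_2)/(r−g_2) = 1.73868/0.069 = 25.19820
P_0 = D_1/(1+r)^1 + D_2/(1+r)^2 + D_3/(1+r)^3 + D_4/(1+r)^4 + D_5/(1+r)^5 + TV/(1+r)^5
    = 0.90167 + 0.96787 + 1.03894 + 1.11521 + 1.19709 + 17.47062 = 22.69140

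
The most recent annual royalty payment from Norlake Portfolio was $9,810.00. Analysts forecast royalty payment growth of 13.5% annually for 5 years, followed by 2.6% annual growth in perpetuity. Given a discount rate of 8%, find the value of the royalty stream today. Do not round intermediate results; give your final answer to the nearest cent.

D_1 = 11134.35000
D_2 = 12637.48725
D_3 = 14343.54803
D_4 = 16279.92701
D_5 = 18477.71716
Terminal value at year 5: TV = D_5×(1+g_2)/(r−g_2) = 18958.13781/0.054 = 351076.62603
P_0 = D_1/(1+r)^1 + D_2/(1+r)^2 + D_3/(1+r)^3 + D_4/(1+r)^4 + D_5/(1+r)^5 + TV/(1+r)^5
    = 10309.58333 + 10834.60841 + 11386.37088 + 11966.23236 + 12575.62382 + 238936.85255 = 296009.27134

$296009.27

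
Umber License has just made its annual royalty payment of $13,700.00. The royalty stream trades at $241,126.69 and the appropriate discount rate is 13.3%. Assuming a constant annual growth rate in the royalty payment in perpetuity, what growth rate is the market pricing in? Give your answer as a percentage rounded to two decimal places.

7.21%

P = D₀(1+g)/(r−g) ⇒ P(r−g) = D₀(1+g) ⇒ g(P+D₀) = P·r − D₀
g = (P·r − D₀)/(P + D₀) = ($241,126.69×0.133 − $13,700.00) / ($241,126.69 + $13,700.00) = 0.072088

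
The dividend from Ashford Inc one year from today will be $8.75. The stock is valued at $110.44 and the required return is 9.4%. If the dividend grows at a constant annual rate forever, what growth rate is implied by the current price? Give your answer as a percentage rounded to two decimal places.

1.48%

P = D₁/(r−g) ⇒ g = r − D₁/P = 0.094 − $8.75/$110.44 = 0.014771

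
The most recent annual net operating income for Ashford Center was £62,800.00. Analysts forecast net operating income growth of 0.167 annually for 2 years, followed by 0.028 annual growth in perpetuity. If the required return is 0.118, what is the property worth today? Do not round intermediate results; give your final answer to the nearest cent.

£915548.73

D_1 = 73287.60000
D_2 = 85526.62920
Terminal value at year 2: TV = D_2×(1+g_2)/(r−g_2) = 87921.37482/0.09 = 976904.16464
P_0 = D_1/(1+r)^1 + D_2/(1+r)^2 + TV/(1+r)^2
    = 65552.41503 + 68425.46363 + 781570.85122 = 915548.72987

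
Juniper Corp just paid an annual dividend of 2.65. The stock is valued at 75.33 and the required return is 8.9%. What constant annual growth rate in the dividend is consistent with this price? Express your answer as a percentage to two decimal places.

P = D₀(1+g)/(r−g) ⇒ P(r−g) = D₀(1+g) ⇒ g(P+D₀) = P·r − D₀
g = (P·r − D₀)/(P + D₀) = (75.33×0.089 − 2.65) / (75.33 + 2.65) = 0.051992

5.20%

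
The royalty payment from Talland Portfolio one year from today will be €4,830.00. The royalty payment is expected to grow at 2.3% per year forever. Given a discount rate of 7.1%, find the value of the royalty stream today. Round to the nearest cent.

Growing perpetuity: P = D₁ / (r − g) = €4,830.0000 / (0.071 − 0.023) = €100,625.00

€100625.00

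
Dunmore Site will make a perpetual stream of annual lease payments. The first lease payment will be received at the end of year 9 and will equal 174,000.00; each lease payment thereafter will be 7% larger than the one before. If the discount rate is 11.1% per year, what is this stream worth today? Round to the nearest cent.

1828322.99

Value at end of year 8: C₁ / (r − g) = 174,000.00 / (0.111 − 0.07) = 4,243,902.4390
Discount to today: PV = 4,243,902.4390 / (1 + 0.111)^8 = 4,243,902.4390 / 2.321200 = 1,828,322.99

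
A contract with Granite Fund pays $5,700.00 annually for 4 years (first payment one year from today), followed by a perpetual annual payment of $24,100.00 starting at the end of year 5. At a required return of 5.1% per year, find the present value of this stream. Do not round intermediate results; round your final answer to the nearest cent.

PV of 4-year annuity: $5,700.00 × [1 − (1+0.051)^−4] / 0.051 = 20165.05563
Perpetuity value at year 4: $24,100.00 / 0.051 = 472549.01961
PV of perpetuity: 472549.01961 / (1+0.051)^4 = 387289.74933
Total PV = 20165.05563 + 387289.74933 = 407454.80496

$407454.80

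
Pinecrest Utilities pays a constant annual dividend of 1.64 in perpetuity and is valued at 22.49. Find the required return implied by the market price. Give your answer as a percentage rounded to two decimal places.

P = C/r ⇒ r = C/P = 1.64/22.49 = 0.072921

7.29%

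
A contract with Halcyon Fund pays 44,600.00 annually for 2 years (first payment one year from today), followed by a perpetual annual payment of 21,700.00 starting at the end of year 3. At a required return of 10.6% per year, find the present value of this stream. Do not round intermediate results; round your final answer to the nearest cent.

PV of 2-year annuity: 44,600.00 × [1 − (1+0.106)^−2] / 0.106 = 76786.16391
Perpetuity value at year 2: 21,700.00 / 0.106 = 204716.98113
PV of perpetuity: 204716.98113 / (1+0.106)^2 = 167356.89690
Total PV = 76786.16391 + 167356.89690 = 244143.06081

244143.06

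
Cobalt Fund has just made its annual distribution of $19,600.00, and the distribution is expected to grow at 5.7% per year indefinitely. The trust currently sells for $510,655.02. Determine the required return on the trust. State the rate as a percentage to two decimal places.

9.76%

D₁ = $19,600.00 × 1.057 = $20,717.2000
P = D₁/(r − g) ⇒ r = D₁/P + g = $20,717.2000/$510,655.02 + 0.057 = 0.040570 + 0.057 = 0.097570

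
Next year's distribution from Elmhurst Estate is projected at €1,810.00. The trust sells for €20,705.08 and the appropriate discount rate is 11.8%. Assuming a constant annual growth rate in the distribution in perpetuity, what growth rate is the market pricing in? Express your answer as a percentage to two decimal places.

P = D₁/(r−g) ⇒ g = r − D₁/P = 0.118 − €1,810.00/€20,705.08 = 0.030582

3.06%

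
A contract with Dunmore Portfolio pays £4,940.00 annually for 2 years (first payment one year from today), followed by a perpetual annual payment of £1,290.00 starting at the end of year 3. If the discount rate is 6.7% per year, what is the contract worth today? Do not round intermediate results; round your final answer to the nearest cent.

£25880.54

PV of 2-year annuity: £4,940.00 × [1 − (1+0.067)^−2] / 0.067 = 8968.88771
Perpetuity value at year 2: £1,290.00 / 0.067 = 19253.73134
PV of perpetuity: 19253.73134 / (1+0.067)^2 = 16911.65338
Total PV = 8968.88771 + 16911.65338 = 25880.54109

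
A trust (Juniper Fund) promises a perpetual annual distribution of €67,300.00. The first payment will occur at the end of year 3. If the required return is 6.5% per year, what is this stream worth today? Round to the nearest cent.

€912856.46

Value at end of year 2: C / r = €67,300.00 / 0.065 = €1,035,384.6154
Discount to today: PV = €1,035,384.6154 / (1 + 0.065)^2 = €1,035,384.6154 / 1.134225 = €912,856.46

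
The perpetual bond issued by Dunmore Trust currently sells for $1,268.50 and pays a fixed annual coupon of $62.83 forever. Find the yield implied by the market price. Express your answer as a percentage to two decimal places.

4.95%

P = C/r ⇒ r = C/P = $62.83/$1,268.50 = 0.049531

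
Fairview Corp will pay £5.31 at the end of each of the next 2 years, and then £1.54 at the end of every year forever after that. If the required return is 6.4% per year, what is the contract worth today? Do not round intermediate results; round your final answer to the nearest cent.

£30.94

PV of 2-year annuity: £5.31 × [1 − (1+0.064)^−2] / 0.064 = 9.68102
Perpetuity value at year 2: £1.54 / 0.064 = 24.06250
PV of perpetuity: 24.06250 / (1+0.064)^2 = 21.25482
Total PV = 9.68102 + 21.25482 = 30.93584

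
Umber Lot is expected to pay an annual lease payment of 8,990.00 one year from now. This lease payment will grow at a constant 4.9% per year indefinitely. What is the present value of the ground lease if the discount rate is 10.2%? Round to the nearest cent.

Growing perpetuity: P = D₁ / (r − g) = 8,990.0000 / (0.102 − 0.049) = 169,622.64

169622.64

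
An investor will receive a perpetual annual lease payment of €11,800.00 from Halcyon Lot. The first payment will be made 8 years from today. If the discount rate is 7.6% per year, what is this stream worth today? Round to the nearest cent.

€92978.50

Value at end of year 7: C / r = €11,800.00 / 0.076 = €155,263.1579
Discount to today: PV = €155,263.1579 / (1 + 0.076)^7 = €155,263.1579 / 1.669882 = €92,978.50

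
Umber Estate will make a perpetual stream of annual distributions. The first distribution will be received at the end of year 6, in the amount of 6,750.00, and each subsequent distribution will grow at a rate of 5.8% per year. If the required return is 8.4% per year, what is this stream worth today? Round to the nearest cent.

Value at end of year 5: C₁ / (r − g) = 6,750.00 / (0.084 − 0.058) = 259,615.3846
Discount to today: PV = 259,615.3846 / (1 + 0.084)^5 = 259,615.3846 / 1.496740 = 173,453.88

173453.88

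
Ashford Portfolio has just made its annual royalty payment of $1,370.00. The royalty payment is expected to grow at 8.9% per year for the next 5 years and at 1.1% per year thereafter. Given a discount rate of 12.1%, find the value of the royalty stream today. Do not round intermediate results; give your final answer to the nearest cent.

D_1 = 1491.93000
D_2 = 1624.71177
D_3 = 1769.31112
D_4 = 1926.77981
D_5 = 2098.26321
Terminal value at year 5: TV = D_5×(1+g_2)/(r−g_2) = 2121.34411/0.11 = 19284.94641
P_0 = D_1/(1+r)^1 + D_2/(1+r)^2 + D_3/(1+r)^3 + D_4/(1+r)^4 + D_5/(1+r)^5 + TV/(1+r)^5
    = 1330.89206 + 1292.90049 + 1255.99343 + 1220.13992 + 1185.30988 + 10894.07531 = 17179.31110

$17179.31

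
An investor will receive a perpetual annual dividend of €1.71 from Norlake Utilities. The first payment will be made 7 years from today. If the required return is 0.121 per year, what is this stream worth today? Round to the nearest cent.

€7.12

Value at end of year 6: C / r = €1.71 / 0.121 = €14.1322
Discount to today: PV = €14.1322 / (1 + 0.121)^6 = €14.1322 / 1.984420 = €7.12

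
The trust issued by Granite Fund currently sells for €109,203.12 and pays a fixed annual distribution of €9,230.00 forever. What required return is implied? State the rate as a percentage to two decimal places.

8.45%

P = C/r ⇒ r = C/P = €9,230.00/€109,203.12 = 0.084521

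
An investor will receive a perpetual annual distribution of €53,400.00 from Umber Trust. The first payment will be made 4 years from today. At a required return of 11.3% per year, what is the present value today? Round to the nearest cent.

Value at end of year 3: C / r = €53,400.00 / 0.113 = €472,566.3717
Discount to today: PV = €472,566.3717 / (1 + 0.113)^3 = €472,566.3717 / 1.378750 = €342,749.89

€342749.89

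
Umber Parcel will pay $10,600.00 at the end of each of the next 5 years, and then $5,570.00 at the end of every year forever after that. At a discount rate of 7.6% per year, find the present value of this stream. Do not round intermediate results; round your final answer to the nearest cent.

PV of 5-year annuity: $10,600.00 × [1 − (1+0.076)^−5] / 0.076 = 42772.69509
Perpetuity value at year 5: $5,570.00 / 0.076 = 73289.47368
PV of perpetuity: 73289.47368 / (1+0.076)^5 = 50813.63296
Total PV = 42772.69509 + 50813.63296 = 93586.32805

$93586.33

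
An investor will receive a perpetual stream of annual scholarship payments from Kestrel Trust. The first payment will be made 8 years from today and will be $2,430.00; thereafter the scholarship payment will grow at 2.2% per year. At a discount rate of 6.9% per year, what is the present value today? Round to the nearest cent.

Value at end of year 7: C₁ / (r − g) = $2,430.00 / (0.069 − 0.022) = $51,702.1277
Discount to today: PV = $51,702.1277 / (1 + 0.069)^7 = $51,702.1277 / 1.595306 = $32,408.91

$32408.91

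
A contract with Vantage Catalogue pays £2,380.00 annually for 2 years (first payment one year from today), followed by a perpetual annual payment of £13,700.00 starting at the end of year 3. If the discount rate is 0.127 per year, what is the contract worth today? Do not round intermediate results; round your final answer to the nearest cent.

£88917.17

PV of 2-year annuity: £2,380.00 × [1 − (1+0.127)^−2] / 0.127 = 3985.62666
Perpetuity value at year 2: £13,700.00 / 0.127 = 107874.01575
PV of perpetuity: 107874.01575 / (1+0.127)^2 = 84931.54298
Total PV = 3985.62666 + 84931.54298 = 88917.16963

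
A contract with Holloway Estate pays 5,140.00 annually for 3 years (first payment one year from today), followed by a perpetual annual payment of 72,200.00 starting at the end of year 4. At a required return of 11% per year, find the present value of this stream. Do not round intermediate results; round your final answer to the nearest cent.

PV of 3-year annuity: 5,140.00 × [1 − (1+0.11)^−3] / 0.11 = 12560.69364
Perpetuity value at year 3: 72,200.00 / 0.11 = 656363.63636
PV of perpetuity: 656363.63636 / (1+0.11)^3 = 479927.43391
Total PV = 12560.69364 + 479927.43391 = 492488.12755

492488.13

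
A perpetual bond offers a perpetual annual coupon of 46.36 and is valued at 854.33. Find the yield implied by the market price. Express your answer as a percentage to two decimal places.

P = C/r ⇒ r = C/P = 46.36/854.33 = 0.054265

5.43%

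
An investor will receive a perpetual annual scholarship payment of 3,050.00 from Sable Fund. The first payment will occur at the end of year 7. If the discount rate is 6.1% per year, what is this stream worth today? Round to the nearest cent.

35049.17

Value at end of year 6: C / r = 3,050.00 / 0.061 = 50,000.0000
Discount to today: PV = 50,000.0000 / (1 + 0.061)^6 = 50,000.0000 / 1.426567 = 35,049.17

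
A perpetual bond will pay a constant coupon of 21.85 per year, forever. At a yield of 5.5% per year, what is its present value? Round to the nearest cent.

397.27

Level perpetuity: PV = C / r = 21.85 / 0.055 = 397.27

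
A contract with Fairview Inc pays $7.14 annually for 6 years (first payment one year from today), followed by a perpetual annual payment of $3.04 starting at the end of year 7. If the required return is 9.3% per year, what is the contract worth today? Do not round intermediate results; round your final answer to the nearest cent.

$50.92

PV of 6-year annuity: $7.14 × [1 − (1+0.093)^−6] / 0.093 = 31.74499
Perpetuity value at year 6: $3.04 / 0.093 = 32.68817
PV of perpetuity: 32.68817 / (1+0.093)^6 = 19.17210
Total PV = 31.74499 + 19.17210 = 50.91709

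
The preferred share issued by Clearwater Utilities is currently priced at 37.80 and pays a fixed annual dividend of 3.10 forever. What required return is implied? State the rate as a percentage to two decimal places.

P = C/r ⇒ r = C/P = 3.10/37.80 = 0.082011

8.20%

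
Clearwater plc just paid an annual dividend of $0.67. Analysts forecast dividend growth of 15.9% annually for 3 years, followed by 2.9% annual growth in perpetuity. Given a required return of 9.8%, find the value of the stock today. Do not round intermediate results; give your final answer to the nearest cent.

D_1 = 0.77653
D_2 = 0.90000
D_3 = 1.04310
Terminal value at year 3: TV = D_3×(1+g_2)/(r−g_2) = 1.07335/0.069 = 15.55577
P_0 = D_1/(1+r)^1 + D_2/(1+r)^2 + D_3/(1+r)^3 + TV/(1+r)^3
    = 0.70722 + 0.74651 + 0.78799 + 11.75126 = 13.99298

$13.99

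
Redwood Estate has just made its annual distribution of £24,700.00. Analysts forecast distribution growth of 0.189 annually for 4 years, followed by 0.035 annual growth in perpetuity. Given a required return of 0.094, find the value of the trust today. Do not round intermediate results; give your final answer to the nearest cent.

£726759.23

D_1 = 29368.30000
D_2 = 34918.90870
D_3 = 41518.58244
D_4 = 49365.59453
Terminal value at year 4: TV = D_4×(1+g_2)/(r−g_2) = 51093.39033/0.059 = 865989.66669
P_0 = D_1/(1+r)^1 + D_2/(1+r)^2 + D_3/(1+r)^3 + D_4/(1+r)^4 + TV/(1+r)^4
    = 26844.88117 + 29176.01802 + 31709.58448 + 34463.15900 + 604565.58589 = 726759.22856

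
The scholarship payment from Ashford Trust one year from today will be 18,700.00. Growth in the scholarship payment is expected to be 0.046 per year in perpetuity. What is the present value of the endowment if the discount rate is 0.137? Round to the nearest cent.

205494.51

Growing perpetuity: P = D₁ / (r − g) = 18,700.0000 / (0.137 − 0.046) = 205,494.51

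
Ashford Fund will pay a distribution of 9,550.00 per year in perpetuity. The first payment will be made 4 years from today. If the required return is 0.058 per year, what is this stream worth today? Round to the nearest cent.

Value at end of year 3: C / r = 9,550.00 / 0.058 = 164,655.1724
Discount to today: PV = 164,655.1724 / (1 + 0.058)^3 = 164,655.1724 / 1.184287 = 139,033.15

139033.15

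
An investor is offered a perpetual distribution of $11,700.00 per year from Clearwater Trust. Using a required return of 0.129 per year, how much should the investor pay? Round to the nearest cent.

$90697.67

Level perpetuity: PV = C / r = $11,700.00 / 0.129 = $90,697.67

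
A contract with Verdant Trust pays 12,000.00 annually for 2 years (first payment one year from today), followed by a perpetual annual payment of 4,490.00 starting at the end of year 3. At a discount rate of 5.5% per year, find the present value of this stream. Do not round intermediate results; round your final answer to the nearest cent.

PV of 2-year annuity: 12,000.00 × [1 − (1+0.055)^−2] / 0.055 = 22155.83657
Perpetuity value at year 2: 4,490.00 / 0.055 = 81636.36364
PV of perpetuity: 81636.36364 / (1+0.055)^2 = 73346.38812
Total PV = 22155.83657 + 73346.38812 = 95502.22469

95502.22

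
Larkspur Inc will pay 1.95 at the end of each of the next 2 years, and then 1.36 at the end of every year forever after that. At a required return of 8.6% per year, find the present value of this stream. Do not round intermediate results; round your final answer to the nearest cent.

PV of 2-year annuity: 1.95 × [1 − (1+0.086)^−2] / 0.086 = 3.44897
Perpetuity value at year 2: 1.36 / 0.086 = 15.81395
PV of perpetuity: 15.81395 / (1+0.086)^2 = 13.40852
Total PV = 3.44897 + 13.40852 = 16.85749

16.86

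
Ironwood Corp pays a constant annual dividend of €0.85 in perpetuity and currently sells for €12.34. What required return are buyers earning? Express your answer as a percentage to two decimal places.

P = C/r ⇒ r = C/P = €0.85/€12.34 = 0.068882

6.89%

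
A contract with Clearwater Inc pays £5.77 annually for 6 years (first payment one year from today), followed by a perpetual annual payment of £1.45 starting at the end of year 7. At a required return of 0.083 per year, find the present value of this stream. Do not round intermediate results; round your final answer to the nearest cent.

£37.26

PV of 6-year annuity: £5.77 × [1 − (1+0.083)^−6] / 0.083 = 26.43298
Perpetuity value at year 6: £1.45 / 0.083 = 17.46988
PV of perpetuity: 17.46988 / (1+0.083)^6 = 10.82728
Total PV = 26.43298 + 10.82728 = 37.26026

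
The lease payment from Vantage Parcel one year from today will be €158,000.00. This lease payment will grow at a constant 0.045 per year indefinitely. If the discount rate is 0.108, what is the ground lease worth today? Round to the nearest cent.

Growing perpetuity: P = D₁ / (r − g) = €158,000.0000 / (0.108 − 0.045) = €2,507,936.51

€2507936.51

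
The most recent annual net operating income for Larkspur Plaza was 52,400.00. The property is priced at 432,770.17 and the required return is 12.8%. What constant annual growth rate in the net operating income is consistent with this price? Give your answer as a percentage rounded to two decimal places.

0.62%

P = D₀(1+g)/(r−g) ⇒ P(r−g) = D₀(1+g) ⇒ g(P+D₀) = P·r − D₀
g = (P·r − D₀)/(P + D₀) = (432,770.17×0.128 − 52,400.00) / (432,770.17 + 52,400.00) = 0.006172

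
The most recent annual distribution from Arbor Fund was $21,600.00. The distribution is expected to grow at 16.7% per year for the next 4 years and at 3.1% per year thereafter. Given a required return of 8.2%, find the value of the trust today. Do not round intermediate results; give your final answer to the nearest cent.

D_1 = 25207.20000
D_2 = 29416.80240
D_3 = 34329.40840
D_4 = 40062.41960
Terminal value at year 4: TV = D_4×(1+g_2)/(r−g_2) = 41304.35461/0.051 = 809889.30611
P_0 = D_1/(1+r)^1 + D_2/(1+r)^2 + D_3/(1+r)^3 + D_4/(1+r)^4 + TV/(1+r)^4
    = 23296.85767 + 25127.01747 + 27100.95137 + 29229.95402 + 590903.58036 = 695658.36090

$695658.36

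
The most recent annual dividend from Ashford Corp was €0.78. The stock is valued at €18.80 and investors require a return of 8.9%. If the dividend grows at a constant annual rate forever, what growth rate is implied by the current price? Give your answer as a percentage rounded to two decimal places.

P = D₀(1+g)/(r−g) ⇒ P(r−g) = D₀(1+g) ⇒ g(P+D₀) = P·r − D₀
g = (P·r − D₀)/(P + D₀) = (€18.80×0.089 − €0.78) / (€18.80 + €0.78) = 0.045618

4.56%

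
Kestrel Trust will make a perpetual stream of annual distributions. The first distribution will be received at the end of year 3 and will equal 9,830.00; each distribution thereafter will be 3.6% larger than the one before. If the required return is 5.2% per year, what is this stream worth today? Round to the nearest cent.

555139.40

Value at end of year 2: C₁ / (r − g) = 9,830.00 / (0.052 − 0.036) = 614,375.0000
Discount to today: PV = 614,375.0000 / (1 + 0.052)^2 = 614,375.0000 / 1.106704 = 555,139.40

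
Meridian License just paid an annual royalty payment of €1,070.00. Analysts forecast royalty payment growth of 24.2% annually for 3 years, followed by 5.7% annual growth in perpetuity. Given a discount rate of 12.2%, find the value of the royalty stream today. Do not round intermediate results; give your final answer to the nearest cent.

D_1 = 1328.94000
D_2 = 1650.54348
D_3 = 2049.97500
Terminal value at year 3: TV = D_3×(1+g_2)/(r−g_2) = 2166.82358/0.065 = 33335.74734
P_0 = D_1/(1+r)^1 + D_2/(1+r)^2 + D_3/(1+r)^3 + TV/(1+r)^3
    = 1184.43850 + 1311.11642 + 1451.34277 + 23601.06631 = 27547.96400

€27547.96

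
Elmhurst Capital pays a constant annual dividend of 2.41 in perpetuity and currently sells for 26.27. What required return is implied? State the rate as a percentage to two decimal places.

P = C/r ⇒ r = C/P = 2.41/26.27 = 0.091740

9.17%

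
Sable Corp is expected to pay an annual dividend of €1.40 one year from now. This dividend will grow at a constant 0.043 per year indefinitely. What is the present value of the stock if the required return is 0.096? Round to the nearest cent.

Growing perpetuity: P = D₁ / (r − g) = €1.4000 / (0.096 − 0.043) = €26.42

€26.42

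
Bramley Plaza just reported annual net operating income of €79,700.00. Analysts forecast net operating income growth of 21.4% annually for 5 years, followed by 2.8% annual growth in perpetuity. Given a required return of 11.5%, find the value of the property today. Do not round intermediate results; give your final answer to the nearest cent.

€1959038.72

D_1 = 96755.80000
D_2 = 117461.54120
D_3 = 142598.31102
D_4 = 173114.34957
D_5 = 210160.82038
Terminal value at year 5: TV = D_5×(1+g_2)/(r−g_2) = 216045.32335/0.087 = 2483279.57878
P_0 = D_1/(1+r)^1 + D_2/(1+r)^2 + D_3/(1+r)^3 + D_4/(1+r)^4 + D_5/(1+r)^5 + TV/(1+r)^5
    = 86776.50224 + 94481.32172 + 102870.24625 + 112004.01700 + 121948.76828 + 1440957.85970 = 1959038.71520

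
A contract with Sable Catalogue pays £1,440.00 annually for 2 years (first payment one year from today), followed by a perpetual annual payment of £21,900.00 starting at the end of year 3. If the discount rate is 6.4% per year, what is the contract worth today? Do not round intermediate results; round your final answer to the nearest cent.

PV of 2-year annuity: £1,440.00 × [1 − (1+0.064)^−2] / 0.064 = 2625.36039
Perpetuity value at year 2: £21,900.00 / 0.064 = 342187.50000
PV of perpetuity: 342187.50000 / (1+0.064)^2 = 302260.14402
Total PV = 2625.36039 + 302260.14402 = 304885.50441

£304885.50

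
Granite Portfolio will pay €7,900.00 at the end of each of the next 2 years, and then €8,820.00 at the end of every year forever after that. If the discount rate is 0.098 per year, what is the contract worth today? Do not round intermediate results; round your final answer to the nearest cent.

PV of 2-year annuity: €7,900.00 × [1 − (1+0.098)^−2] / 0.098 = 13747.63189
Perpetuity value at year 2: €8,820.00 / 0.098 = 90000.00000
PV of perpetuity: 90000.00000 / (1+0.098)^2 = 74651.37806
Total PV = 13747.63189 + 74651.37806 = 88399.00996

€88399.01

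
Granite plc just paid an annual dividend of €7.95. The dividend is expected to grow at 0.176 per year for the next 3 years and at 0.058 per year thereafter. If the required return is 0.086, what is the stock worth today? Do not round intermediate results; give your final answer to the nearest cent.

D_1 = 9.34920
D_2 = 10.99466
D_3 = 12.92972
Terminal value at year 3: TV = D_3×(1+g_2)/(r−g_2) = 13.67964/0.028 = 488.55868
P_0 = D_1/(1+r)^1 + D_2/(1+r)^2 + D_3/(1+r)^3 + TV/(1+r)^3
    = 8.60884 + 9.32228 + 10.09484 + 381.44090 = 409.46686

€409.47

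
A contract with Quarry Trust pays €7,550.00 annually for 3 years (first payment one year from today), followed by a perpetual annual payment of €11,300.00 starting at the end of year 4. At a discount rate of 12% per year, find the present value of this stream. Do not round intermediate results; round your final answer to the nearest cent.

€85159.80

PV of 3-year annuity: €7,550.00 × [1 − (1+0.12)^−3] / 0.12 = 18133.82608
Perpetuity value at year 3: €11,300.00 / 0.12 = 94166.66667
PV of perpetuity: 94166.66667 / (1+0.12)^3 = 67025.97334
Total PV = 18133.82608 + 67025.97334 = 85159.79941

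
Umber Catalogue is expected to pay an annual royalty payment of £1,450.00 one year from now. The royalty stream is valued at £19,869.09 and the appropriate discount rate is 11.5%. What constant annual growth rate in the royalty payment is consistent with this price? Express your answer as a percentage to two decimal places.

P = D₁/(r−g) ⇒ g = r − D₁/P = 0.115 − £1,450.00/£19,869.09 = 0.042022

4.20%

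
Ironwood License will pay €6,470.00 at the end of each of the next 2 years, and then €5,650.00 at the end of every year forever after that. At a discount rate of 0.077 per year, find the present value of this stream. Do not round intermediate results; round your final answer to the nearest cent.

€74844.94

PV of 2-year annuity: €6,470.00 × [1 − (1+0.077)^−2] / 0.077 = 11585.35566
Perpetuity value at year 2: €5,650.00 / 0.077 = 73376.62338
PV of perpetuity: 73376.62338 / (1+0.077)^2 = 63259.58173
Total PV = 11585.35566 + 63259.58173 = 74844.93739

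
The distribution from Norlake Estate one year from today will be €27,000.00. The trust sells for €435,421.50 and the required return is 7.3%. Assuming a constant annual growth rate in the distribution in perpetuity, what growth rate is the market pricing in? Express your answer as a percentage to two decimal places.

1.10%

P = D₁/(r−g) ⇒ g = r − D₁/P = 0.073 − €27,000.00/€435,421.50 = 0.010991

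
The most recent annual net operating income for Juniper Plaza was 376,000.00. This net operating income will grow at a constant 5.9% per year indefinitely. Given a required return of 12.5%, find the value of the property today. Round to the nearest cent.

D₁ = D₀ × (1 + g) = 376,000.00 × 1.059 = 398,184.0000
Growing perpetuity: P = D₁ / (r − g) = 398,184.0000 / (0.125 − 0.059) = 6,033,090.91

6033090.91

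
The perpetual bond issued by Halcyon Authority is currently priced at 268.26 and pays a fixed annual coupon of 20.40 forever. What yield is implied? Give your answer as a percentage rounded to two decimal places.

7.60%

P = C/r ⇒ r = C/P = 20.40/268.26 = 0.076046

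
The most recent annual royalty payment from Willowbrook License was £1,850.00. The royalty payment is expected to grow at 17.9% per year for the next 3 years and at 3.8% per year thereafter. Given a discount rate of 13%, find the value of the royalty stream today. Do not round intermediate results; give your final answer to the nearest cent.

£29752.98

D_1 = 2181.15000
D_2 = 2571.57585
D_3 = 3031.88793
Terminal value at year 3: TV = D_3×(1+g_2)/(r−g_2) = 3147.09967/0.092 = 34207.60509
P_0 = D_1/(1+r)^1 + D_2/(1+r)^2 + D_3/(1+r)^3 + TV/(1+r)^3
    = 1930.22124 + 2013.92110 + 2101.25042 + 23707.58626 = 29752.97902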